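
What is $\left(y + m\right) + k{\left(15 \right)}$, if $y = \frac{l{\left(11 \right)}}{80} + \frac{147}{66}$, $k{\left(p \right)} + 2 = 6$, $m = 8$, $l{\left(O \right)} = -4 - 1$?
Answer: $\frac{2493}{176} \approx 14.165$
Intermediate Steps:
$l{\left(O \right)} = -5$ ($l{\left(O \right)} = -4 - 1 = -5$)
$k{\left(p \right)} = 4$ ($k{\left(p \right)} = -2 + 6 = 4$)
$y = \frac{381}{176}$ ($y = - \frac{5}{80} + \frac{147}{66} = \left(-5\right) \frac{1}{80} + 147 \cdot \frac{1}{66} = - \frac{1}{16} + \frac{49}{22} = \frac{381}{176} \approx 2.1648$)
$\left(y + m\right) + k{\left(15 \right)} = \left(\frac{381}{176} + 8\right) + 4 = \frac{1789}{176} + 4 = \frac{2493}{176}$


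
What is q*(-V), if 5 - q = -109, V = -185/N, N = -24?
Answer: -3515/4 ≈ -878.75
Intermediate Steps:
V = 185/24 (V = -185/(-24) = -185*(-1/24) = 185/24 ≈ 7.7083)
q = 114 (q = 5 - 1*(-109) = 5 + 109 = 114)
q*(-V) = 114*(-1*185/24) = 114*(-185/24) = -3515/4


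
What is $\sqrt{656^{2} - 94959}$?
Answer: $\sqrt{335377} \approx 579.12$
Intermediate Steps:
$\sqrt{656^{2} - 94959} = \sqrt{430336 - 94959} = \sqrt{335377}$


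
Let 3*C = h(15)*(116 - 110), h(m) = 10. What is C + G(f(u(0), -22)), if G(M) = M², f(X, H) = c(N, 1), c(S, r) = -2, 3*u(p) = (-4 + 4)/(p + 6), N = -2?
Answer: 24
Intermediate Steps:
u(p) = 0 (u(p) = ((-4 + 4)/(p + 6))/3 = (0/(6 + p))/3 = (⅓)*0 = 0)
f(X, H) = -2
C = 20 (C = (10*(116 - 110))/3 = (10*6)/3 = (⅓)*60 = 20)
C + G(f(u(0), -22)) = 20 + (-2)² = 20 + 4 = 24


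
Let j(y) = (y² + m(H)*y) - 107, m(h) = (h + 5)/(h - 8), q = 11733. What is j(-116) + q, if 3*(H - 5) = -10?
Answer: 478878/19 ≈ 25204.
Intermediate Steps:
H = 5/3 (H = 5 + (⅓)*(-10) = 5 - 10/3 = 5/3 ≈ 1.6667)
m(h) = (5 + h)/(-8 + h)
j(y) = -107 + y² - 20*y/19 (j(y) = (y² + ((5 + 5/3)/(-8 + 5/3))*y) - 107 = (y² + ((20/3)/(-19/3))*y) - 107 = (y² + (-3/19*20/3)*y) - 107 = (y² - 20*y/19) - 107 = -107 + y² - 20*y/19)
j(-116) + q = (-107 + (-116)² - 20/19*(-116)) + 11733 = (-107 + 13456 + 2320/19) + 11733 = 255951/19 + 11733 = 478878/19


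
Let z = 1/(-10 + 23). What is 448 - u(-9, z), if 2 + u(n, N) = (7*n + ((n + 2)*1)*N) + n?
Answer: 6793/13 ≈ 522.54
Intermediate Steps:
z = 1/13 ≈ 0.076923
u(n, N) = -2 + 8*n + N*(2 + n) (u(n, N) = -2 + ((7*n + ((n + 2)*1)*N) + n) = -2 + ((7*n + ((2 + n)*1)*N) + n) = -2 + ((7*n + (2 + n)*N) + n) = -2 + ((7*n + N*(2 + n)) + n) = -2 + (8*n + N*(2 + n)) = -2 + 8*n + N*(2 + n))
448 - u(-9, z) = 448 - (-2 + 2*(1/13) + 8*(-9) + (1/13)*(-9)) = 448 - (-2 + 2/13 - 72 - 9/13) = 448 - 1*(-969/13) = 448 + 969/13 = 6793/13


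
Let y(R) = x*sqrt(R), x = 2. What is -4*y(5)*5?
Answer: -40*sqrt(5) ≈ -89.443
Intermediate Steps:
y(R) = 2*sqrt(R)
-4*y(5)*5 = -8*sqrt(5)*5 = -40*sqrt(5)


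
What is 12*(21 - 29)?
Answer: -96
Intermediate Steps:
12*(21 - 29) = 12*(-8) = -96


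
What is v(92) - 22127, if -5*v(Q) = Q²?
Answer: -119099/5 ≈ -23820.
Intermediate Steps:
v(Q) = -Q²/5
v(92) - 22127 = -⅕*92² - 22127 = -⅕*8464 - 22127 = -8464/5 - 22127 = -119099/5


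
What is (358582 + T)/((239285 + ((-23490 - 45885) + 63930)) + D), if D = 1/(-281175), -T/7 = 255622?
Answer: -402297317100/65749961999 ≈ -6.1186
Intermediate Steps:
T = -1789354 (T = -7*255622 = -1789354)
D = -1/281175 ≈ -3.5565e-6
(358582 + T)/((239285 + ((-23490 - 45885) + 63930)) + D) = (358582 - 1789354)/((239285 + ((-23490 - 45885) + 63930)) - 1/281175) = -1430772/((239285 + (-69375 + 63930)) - 1/281175) = -1430772/((239285 - 5445) - 1/281175) = -1430772/(233840 - 1/281175) = -1430772/65749961999/281175 = -1430772*281175/65749961999 = -402297317100/65749961999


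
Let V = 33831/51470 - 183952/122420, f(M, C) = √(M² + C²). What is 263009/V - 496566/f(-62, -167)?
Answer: -82860425240830/266320921 - 496566*√31733/31733 ≈ -3.1392e+5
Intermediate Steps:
f(M, C) = √(C² + M²)
V = -266320921/315047870 (V = 33831*(1/51470) - 183952*1/122420 = 33831/51470 - 45988/30605 = -266320921/315047870 ≈ -0.84534)
263009/V - 496566/f(-62, -167) = 263009/(-266320921/315047870) - 496566/√((-167)² + (-62)²) = 263009*(-315047870/266320921) - 496566/√(27889 + 3844) = -82860425240830/266320921 - 496566*√31733/31733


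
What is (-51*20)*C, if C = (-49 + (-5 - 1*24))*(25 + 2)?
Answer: 2148120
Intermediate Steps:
C = -2106 (C = (-49 + (-5 - 24))*27 = (-49 - 29)*27 = -78*27 = -2106)
(-51*20)*C = -51*20*(-2106) = -1020*(-2106) = 2148120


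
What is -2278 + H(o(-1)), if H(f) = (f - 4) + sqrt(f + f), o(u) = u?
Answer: -2283 + I*sqrt(2) ≈ -2283.0 + 1.4142*I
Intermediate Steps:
H(f) = -4 + f + sqrt(2)*sqrt(f) (H(f) = (-4 + f) + sqrt(2*f) = (-4 + f) + sqrt(2)*sqrt(f) = -4 + f + sqrt(2)*sqrt(f))
-2278 + H(o(-1)) = -2278 + (-4 - 1 + sqrt(2)*sqrt(-1)) = -2278 + (-4 - 1 + sqrt(2)*I) = -2278 + (-4 - 1 + I*sqrt(2)) = -2278 + (-5 + I*sqrt(2)) = -2283 + I*sqrt(2)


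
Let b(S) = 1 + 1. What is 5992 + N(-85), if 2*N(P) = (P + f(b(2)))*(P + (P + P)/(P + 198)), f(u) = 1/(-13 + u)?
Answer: 12022756/1243 ≈ 9672.4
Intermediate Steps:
b(S) = 2
N(P) = (-1/11 + P)*(P + 2*P/(198 + P))/2 (N(P) = ((P + 1/(-13 + 2))*(P + (P + P)/(P + 198)))/2 = ((P + 1/(-11))*(P + (2*P)/(198 + P)))/2 = ((P - 1/11)*(P + 2*P/(198 + P)))/2 = ((-1/11 + P)*(P + 2*P/(198 + P)))/2 = (-1/11 + P)*(P + 2*P/(198 + P))/2)
5992 + N(-85) = 5992 + (1/22)*(-85)*(-200 + 11*(-85)² + 2199*(-85))/(198 - 85) = 5992 + (1/22)*(-85)*(-200 + 11*7225 - 186915)/113 = 5992 + (1/22)*(-85)*(1/113)*(-200 + 79475 - 186915) = 5992 + (1/22)*(-85)*(1/113)*(-107640) = 5992 + 4574700/1243 = 12022756/1243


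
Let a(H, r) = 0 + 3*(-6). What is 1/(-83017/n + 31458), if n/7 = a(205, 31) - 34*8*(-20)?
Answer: 37954/1193873915 ≈ 3.1791e-5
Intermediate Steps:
a(H, r) = -18 (a(H, r) = 0 - 18 = -18)
n = 37954 (n = 7*(-18 - 34*8*(-20)) = 7*(-18 - 272*(-20)) = 7*(-18 - 1*(-5440)) = 7*(-18 + 5440) = 7*5422 = 37954)
1/(-83017/n + 31458) = 1/(-83017/37954 + 31458) = 1/(1193873915/37954) = 37954/1193873915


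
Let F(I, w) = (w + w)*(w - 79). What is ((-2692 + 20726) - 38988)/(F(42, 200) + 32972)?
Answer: -10477/40686 ≈ -0.25751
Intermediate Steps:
F(I, w) = 2*w*(-79 + w) (F(I, w) = (2*w)*(-79 + w) = 2*w*(-79 + w))
((-2692 + 20726) - 38988)/(F(42, 200) + 32972) = ((-2692 + 20726) - 38988)/(2*200*(-79 + 200) + 32972) = (18034 - 38988)/(2*200*121 + 32972) = -20954/(48400 + 32972) = -20954/81372 = -20954*1/81372 = -10477/40686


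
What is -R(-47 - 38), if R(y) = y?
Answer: 85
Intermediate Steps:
-R(-47 - 38) = -(-47 - 38) = -1*(-85) = 85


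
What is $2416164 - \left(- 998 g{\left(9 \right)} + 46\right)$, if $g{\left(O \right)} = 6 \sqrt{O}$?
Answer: $2434082$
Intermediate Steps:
$2416164 - \left(- 998 g{\left(9 \right)} + 46\right) = 2416164 - \left(- 998 \cdot 6 \sqrt{9} + 46\right) = 2416164 - \left(- 998 \cdot 6 \cdot 3 + 46\right) = 2416164 - \left(\left(-998\right) 18 + 46\right) = 2416164 - \left(-17964 + 46\right) = 2416164 - -17918 = 2416164 + 17918 = 2434082$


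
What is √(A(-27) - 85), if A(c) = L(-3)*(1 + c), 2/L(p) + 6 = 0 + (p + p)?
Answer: 11*I*√6/3 ≈ 8.9815*I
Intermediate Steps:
L(p) = 2/(-6 + 2*p) (L(p) = 2/(-6 + (0 + (p + p))) = 2/(-6 + (0 + 2*p)) = 2/(-6 + 2*p))
A(c) = -⅙ - c/6 (A(c) = (1 + c)/(-3 - 3) = (1 + c)/(-6) = -(1 + c)/6 = -⅙ - c/6)
√(A(-27) - 85) = √((-⅙ - ⅙*(-27)) - 85) = √((-⅙ + 9/2) - 85) = √(13/3 - 85) = √(-242/3) = 11*I*√6/3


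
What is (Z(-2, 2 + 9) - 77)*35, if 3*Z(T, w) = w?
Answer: -7700/3 ≈ -2566.7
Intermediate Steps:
Z(T, w) = w/3
(Z(-2, 2 + 9) - 77)*35 = ((2 + 9)/3 - 77)*35 = ((⅓)*11 - 77)*35 = (11/3 - 77)*35 = -220/3*35 = -7700/3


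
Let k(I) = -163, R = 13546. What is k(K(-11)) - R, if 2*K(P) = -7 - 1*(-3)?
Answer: -13709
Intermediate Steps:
K(P) = -2 (K(P) = (-7 - 1*(-3))/2 = (-7 + 3)/2 = (½)*(-4) = -2)
k(K(-11)) - R = -163 - 1*13546 = -163 - 13546 = -13709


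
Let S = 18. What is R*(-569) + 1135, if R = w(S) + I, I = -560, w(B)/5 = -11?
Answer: 351070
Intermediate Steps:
w(B) = -55 (w(B) = 5*(-11) = -55)
R = -615 (R = -55 - 560 = -615)
R*(-569) + 1135 = -615*(-569) + 1135 = 349935 + 1135 = 351070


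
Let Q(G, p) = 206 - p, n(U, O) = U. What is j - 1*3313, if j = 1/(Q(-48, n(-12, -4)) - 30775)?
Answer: -101235342/30557 ≈ -3313.0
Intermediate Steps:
j = -1/30557 (j = 1/((206 - 1*(-12)) - 30775) = 1/((206 + 12) - 30775) = 1/(218 - 30775) = 1/(-30557) = -1/30557 ≈ -3.2726e-5)
j - 1*3313 = -1/30557 - 1*3313 = -1/30557 - 3313 = -101235342/30557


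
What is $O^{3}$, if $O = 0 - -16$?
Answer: $4096$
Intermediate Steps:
$O = 16$ ($O = 0 + 16 = 16$)
$O^{3} = 16^{3} = 4096$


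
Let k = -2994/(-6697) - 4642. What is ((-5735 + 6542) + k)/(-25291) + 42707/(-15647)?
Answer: -6831633054042/2650192271069 ≈ -2.5778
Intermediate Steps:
k = -31084480/6697 (k = -2994*(-1/6697) - 4642 = 2994/6697 - 4642 = -31084480/6697 ≈ -4641.6)
((-5735 + 6542) + k)/(-25291) + 42707/(-15647) = ((-5735 + 6542) - 31084480/6697)/(-25291) + 42707/(-15647) = (807 - 31084480/6697)*(-1/25291) + 42707*(-1/15647) = -25680001/6697*(-1/25291) - 42707/15647 = 25680001/169373827 - 42707/15647 = -6831633054042/2650192271069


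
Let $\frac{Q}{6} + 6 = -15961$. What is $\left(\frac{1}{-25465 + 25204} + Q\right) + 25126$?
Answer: $- \frac{18446437}{261} \approx -70676.0$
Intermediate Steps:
$Q = -95802$ ($Q = -36 + 6 \left(-15961\right) = -36 - 95766 = -95802$)
$\left(\frac{1}{-25465 + 25204} + Q\right) + 25126 = \left(\frac{1}{-25465 + 25204} - 95802\right) + 25126 = \left(\frac{1}{-261} - 95802\right) + 25126 = \left(- \frac{1}{261} - 95802\right) + 25126 = - \frac{25004323}{261} + 25126 = - \frac{18446437}{261}$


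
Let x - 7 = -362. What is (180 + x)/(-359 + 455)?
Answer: -175/96 ≈ -1.8229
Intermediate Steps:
x = -355 (x = 7 - 362 = -355)
(180 + x)/(-359 + 455) = (180 - 355)/(-359 + 455) = -175/96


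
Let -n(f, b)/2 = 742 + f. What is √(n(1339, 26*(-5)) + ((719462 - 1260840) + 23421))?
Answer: I*√522119 ≈ 722.58*I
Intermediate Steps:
n(f, b) = -1484 - 2*f (n(f, b) = -2*(742 + f) = -1484 - 2*f)
√(n(1339, 26*(-5)) + ((719462 - 1260840) + 23421)) = √((-1484 - 2*1339) + ((719462 - 1260840) + 23421)) = √((-1484 - 2678) + (-541378 + 23421)) = √(-4162 - 517957) = √(-522119) = I*√522119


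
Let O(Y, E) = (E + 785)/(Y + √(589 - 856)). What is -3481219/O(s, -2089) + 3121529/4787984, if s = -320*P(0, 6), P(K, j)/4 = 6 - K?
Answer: -16001299528786933/780441392 + 3481219*I*√267/1304 ≈ -2.0503e+7 + 43622.0*I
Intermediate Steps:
P(K, j) = 24 - 4*K (P(K, j) = 4*(6 - K) = 24 - 4*K)
s = -7680 (s = -320*(24 - 4*0) = -320*(24 + 0) = -320*24 = -7680)
O(Y, E) = (785 + E)/(Y + I*√267) (O(Y, E) = (785 + E)/(Y + √(-267)) = (785 + E)/(Y + I*√267))
-3481219/O(s, -2089) + 3121529/4787984 = -3481219*(-7680 + I*√267)/(785 - 2089) + 3121529/4787984 = -(3341970240/163 - 3481219*I*√267/1304) + 3121529*(1/4787984) = -(3341970240/163 - 3481219*I*√267/1304) + 3121529/4787984 = -3481219*(960/163 - I*√267/1304) + 3121529/4787984 = (-3341970240/163 + 3481219*I*√267/1304) + 3121529/4787984 = -16001299528786933/780441392 + 3481219*I*√267/1304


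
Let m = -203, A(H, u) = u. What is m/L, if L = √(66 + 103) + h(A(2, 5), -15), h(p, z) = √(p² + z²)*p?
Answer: 2639/6081 - 5075*√10/6081 ≈ -2.2052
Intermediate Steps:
h(p, z) = p*√(p² + z²)
L = 13 + 25*√10 (L = √(66 + 103) + 5*√(5² + (-15)²) = √169 + 5*√(25 + 225) = 13 + 5*√250 = 13 + 5*(5*√10) = 13 + 25*√10 ≈ 92.057)
m/L = -203/(13 + 25*√10)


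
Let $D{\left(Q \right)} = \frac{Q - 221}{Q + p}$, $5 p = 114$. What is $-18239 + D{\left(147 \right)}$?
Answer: $- \frac{15485281}{849} \approx -18239.0$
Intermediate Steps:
$p = \frac{114}{5}$ ($p = \frac{1}{5} \cdot 114 = \frac{114}{5} \approx 22.8$)
$D{\left(Q \right)} = \frac{-221 + Q}{\frac{114}{5} + Q}$ ($D{\left(Q \right)} = \frac{Q - 221}{Q + \frac{114}{5}} = \frac{-221 + Q}{\frac{114}{5} + Q}$)
$-18239 + D{\left(147 \right)} = -18239 + \frac{5 \left(-221 + 147\right)}{114 + 5 \cdot 147} = -18239 + 5 \frac{1}{114 + 735} \left(-74\right) = -18239 + 5 \cdot \frac{1}{849} \left(-74\right) = -18239 - \frac{370}{849} = - \frac{15485281}{849}$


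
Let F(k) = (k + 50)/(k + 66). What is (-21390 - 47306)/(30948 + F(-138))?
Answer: -618264/278543 ≈ -2.2196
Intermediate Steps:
F(k) = (50 + k)/(66 + k)
(-21390 - 47306)/(30948 + F(-138)) = (-21390 - 47306)/(30948 + (50 - 138)/(66 - 138)) = -68696/(30948 - 88/(-72)) = -68696/(30948 - 1/72*(-88)) = -68696/(30948 + 11/9) = -68696/278543/9 = -68696*9/278543 = -618264/278543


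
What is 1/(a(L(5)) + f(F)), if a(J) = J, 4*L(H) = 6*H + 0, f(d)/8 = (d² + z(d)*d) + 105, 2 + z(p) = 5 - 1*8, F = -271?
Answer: 2/1198431 ≈ 1.6688e-6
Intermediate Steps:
z(p) = -5 (z(p) = -2 + (5 - 1*8) = -2 + (5 - 8) = -2 - 3 = -5)
f(d) = 840 - 40*d + 8*d² (f(d) = 8*((d² - 5*d) + 105) = 8*(105 + d² - 5*d) = 840 - 40*d + 8*d²)
L(H) = 3*H/2 (L(H) = (6*H + 0)/4 = (6*H)/4 = 3*H/2)
1/(a(L(5)) + f(F)) = 1/((3/2)*5 + (840 - 40*(-271) + 8*(-271)²)) = 1/(15/2 + (840 + 10840 + 8*73441)) = 1/(15/2 + (840 + 10840 + 587528)) = 1/(15/2 + 599208) = 1/(1198431/2) = 2/1198431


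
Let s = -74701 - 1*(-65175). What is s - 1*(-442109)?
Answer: 432583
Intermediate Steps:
s = -9526 (s = -74701 + 65175 = -9526)
s - 1*(-442109) = -9526 - 1*(-442109) = -9526 + 442109 = 432583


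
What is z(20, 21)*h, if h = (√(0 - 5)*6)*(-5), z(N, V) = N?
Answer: -600*I*√5 ≈ -1341.6*I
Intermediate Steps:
h = -30*I*√5 (h = (√(-5)*6)*(-5) = ((I*√5)*6)*(-5) = (6*I*√5)*(-5) = -30*I*√5 ≈ -67.082*I)
z(20, 21)*h = 20*(-30*I*√5) = -600*I*√5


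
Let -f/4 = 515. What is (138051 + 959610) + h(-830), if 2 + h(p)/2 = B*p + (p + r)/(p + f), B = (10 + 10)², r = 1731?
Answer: 36860792/85 ≈ 4.3366e+5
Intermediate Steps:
B = 400 (B = 20² = 400)
f = -2060 (f = -4*515 = -2060)
h(p) = -4 + 800*p + 2*(1731 + p)/(-2060 + p) (h(p) = -4 + 2*(400*p + (p + 1731)/(p - 2060)) = -4 + 2*(400*p + (1731 + p)/(-2060 + p)) = -4 + (800*p + 2*(1731 + p)/(-2060 + p)) = -4 + 800*p + 2*(1731 + p)/(-2060 + p))
(138051 + 959610) + h(-830) = (138051 + 959610) + 2*(5851 - 824001*(-830) + 400*(-830)²)/(-2060 - 830) = 1097661 + 2*(5851 + 683920830 + 400*688900)/(-2890) = 1097661 + 2*(-1/2890)*(5851 + 683920830 + 275560000) = 1097661 + 2*(-1/2890)*959486681 = 1097661 - 56440393/85 = 36860792/85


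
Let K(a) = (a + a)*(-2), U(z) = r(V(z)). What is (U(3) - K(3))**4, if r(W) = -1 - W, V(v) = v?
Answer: 4096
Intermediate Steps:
U(z) = -1 - z
K(a) = -4*a (K(a) = (2*a)*(-2) = -4*a)
(U(3) - K(3))**4 = ((-1 - 1*3) - (-4)*3)**4 = ((-1 - 3) - 1*(-12))**4 = (-4 + 12)**4 = 8**4 = 4096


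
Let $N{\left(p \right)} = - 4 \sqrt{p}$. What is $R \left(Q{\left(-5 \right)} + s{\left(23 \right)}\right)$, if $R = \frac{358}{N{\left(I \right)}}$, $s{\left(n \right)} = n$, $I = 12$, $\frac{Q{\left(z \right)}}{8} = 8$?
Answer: $- \frac{5191 \sqrt{3}}{4} \approx -2247.8$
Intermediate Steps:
$Q{\left(z \right)} = 64$ ($Q{\left(z \right)} = 8 \cdot 8 = 64$)
$R = - \frac{179 \sqrt{3}}{12}$ ($R = \frac{358}{\left(-4\right) \sqrt{12}} = \frac{358}{\left(-4\right) 2 \sqrt{3}} = \frac{358}{\left(-8\right) \sqrt{3}} = 358 \left(- \frac{\sqrt{3}}{24}\right) = - \frac{179 \sqrt{3}}{12} \approx -25.836$)
$R \left(Q{\left(-5 \right)} + s{\left(23 \right)}\right) = - \frac{179 \sqrt{3}}{12} \left(64 + 23\right) = - \frac{179 \sqrt{3}}{12} \cdot 87 = - \frac{5191 \sqrt{3}}{4}$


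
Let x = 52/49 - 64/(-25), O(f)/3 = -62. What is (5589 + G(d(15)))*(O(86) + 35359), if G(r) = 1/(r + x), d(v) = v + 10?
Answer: 6892400977642/35061 ≈ 1.9658e+8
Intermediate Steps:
d(v) = 10 + v
O(f) = -186 (O(f) = 3*(-62) = -186)
x = 4436/1225 (x = 52*(1/49) - 64*(-1/25) = 52/49 + 64/25 = 4436/1225 ≈ 3.6212)
G(r) = 1/(4436/1225 + r) (G(r) = 1/(r + 4436/1225) = 1/(4436/1225 + r))
(5589 + G(d(15)))*(O(86) + 35359) = (5589 + 1225/(4436 + 1225*(10 + 15)))*(-186 + 35359) = (5589 + 1225/(4436 + 1225*25))*35173 = (5589 + 1225/(4436 + 30625))*35173 = (5589 + 1225/35061)*35173 = (195957154/35061)*35173 = 6892400977642/35061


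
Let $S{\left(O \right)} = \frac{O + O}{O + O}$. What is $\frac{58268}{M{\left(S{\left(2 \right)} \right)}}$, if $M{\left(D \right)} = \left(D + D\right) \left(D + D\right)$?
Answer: $14567$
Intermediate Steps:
$S{\left(O \right)} = 1$ ($S{\left(O \right)} = \frac{2 O}{2 O} = 2 O \frac{1}{2 O} = 1$)
$M{\left(D \right)} = 4 D^{2}$ ($M{\left(D \right)} = 2 D 2 D = 4 D^{2}$)
$\frac{58268}{M{\left(S{\left(2 \right)} \right)}} = \frac{58268}{4 \cdot 1^{2}} = \frac{58268}{4 \cdot 1} = \frac{58268}{4} = 58268 \cdot \frac{1}{4} = 14567$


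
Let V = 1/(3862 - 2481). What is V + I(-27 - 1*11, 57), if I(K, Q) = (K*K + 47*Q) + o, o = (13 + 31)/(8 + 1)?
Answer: 51305540/12429 ≈ 4127.9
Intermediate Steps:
o = 44/9 ≈ 4.8889
V = 1/1381 ≈ 0.00072411
I(K, Q) = 44/9 + K² + 47*Q (I(K, Q) = (K*K + 47*Q) + 44/9 = (K² + 47*Q) + 44/9 = 44/9 + K² + 47*Q)
V + I(-27 - 1*11, 57) = 1/1381 + (44/9 + (-27 - 1*11)² + 47*57) = 1/1381 + (44/9 + (-27 - 11)² + 2679) = 1/1381 + (44/9 + (-38)² + 2679) = 1/1381 + (44/9 + 1444 + 2679) = 1/1381 + 37151/9 = 51305540/12429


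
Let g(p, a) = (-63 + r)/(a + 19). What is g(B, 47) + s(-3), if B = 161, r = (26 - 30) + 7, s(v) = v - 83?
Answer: -956/11 ≈ -86.909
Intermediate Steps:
s(v) = -83 + v
r = 3 (r = -4 + 7 = 3)
g(p, a) = -60/(19 + a) (g(p, a) = (-63 + 3)/(a + 19) = -60/(19 + a))
g(B, 47) + s(-3) = -60/(19 + 47) + (-83 - 3) = -60/66 - 86 = -60*1/66 - 86 = -10/11 - 86 = -956/11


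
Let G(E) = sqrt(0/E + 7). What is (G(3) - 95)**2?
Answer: (95 - sqrt(7))**2 ≈ 8529.3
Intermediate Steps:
G(E) = sqrt(7) (G(E) = sqrt(0 + 7) = sqrt(7))
(G(3) - 95)**2 = (sqrt(7) - 95)**2 = (-95 + sqrt(7))**2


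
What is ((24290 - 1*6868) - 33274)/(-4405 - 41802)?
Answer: 15852/46207 ≈ 0.34306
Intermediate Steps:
((24290 - 1*6868) - 33274)/(-4405 - 41802) = ((24290 - 6868) - 33274)/(-46207) = (17422 - 33274)*(-1/46207) = -15852*(-1/46207) = 15852/46207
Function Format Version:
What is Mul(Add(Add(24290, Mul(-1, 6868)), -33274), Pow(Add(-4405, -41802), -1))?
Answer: Rational(15852, 46207) ≈ 0.34306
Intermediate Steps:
Mul(Add(Add(24290, Mul(-1, 6868)), -33274), Pow(Add(-4405, -41802), -1)) = Mul(Add(Add(24290, -6868), -33274), Pow(-46207, -1)) = Mul(Add(17422, -33274), Rational(-1, 46207)) = Mul(-15852, Rational(-1, 46207)) = Rational(15852, 46207)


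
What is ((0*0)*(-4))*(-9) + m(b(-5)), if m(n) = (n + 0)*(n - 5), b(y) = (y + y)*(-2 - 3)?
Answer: 2250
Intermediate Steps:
b(y) = -10*y (b(y) = (2*y)*(-5) = -10*y)
m(n) = n*(-5 + n)
((0*0)*(-4))*(-9) + m(b(-5)) = ((0*0)*(-4))*(-9) + (-10*(-5))*(-5 - 10*(-5)) = (0*(-4))*(-9) + 50*(-5 + 50) = 0*(-9) + 50*45 = 0 + 2250 = 2250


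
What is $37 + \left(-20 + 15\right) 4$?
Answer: $17$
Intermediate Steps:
$37 + \left(-20 + 15\right) 4 = 37 - 20 = 17$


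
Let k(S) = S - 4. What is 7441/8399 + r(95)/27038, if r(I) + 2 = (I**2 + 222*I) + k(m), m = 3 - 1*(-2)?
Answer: 227058622/113546081 ≈ 1.9997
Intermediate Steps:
m = 5 (m = 3 + 2 = 5)
k(S) = -4 + S
r(I) = -1 + I**2 + 222*I (r(I) = -2 + ((I**2 + 222*I) + (-4 + 5)) = -2 + ((I**2 + 222*I) + 1) = -2 + (1 + I**2 + 222*I) = -1 + I**2 + 222*I)
7441/8399 + r(95)/27038 = 7441/8399 + (-1 + 95**2 + 222*95)/27038 = 7441*(1/8399) + (-1 + 9025 + 21090)*(1/27038) = 7441/8399 + 30114*(1/27038) = 7441/8399 + 15057/13519 = 227058622/113546081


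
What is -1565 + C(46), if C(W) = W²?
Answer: 551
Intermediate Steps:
-1565 + C(46) = -1565 + 46² = -1565 + 2116 = 551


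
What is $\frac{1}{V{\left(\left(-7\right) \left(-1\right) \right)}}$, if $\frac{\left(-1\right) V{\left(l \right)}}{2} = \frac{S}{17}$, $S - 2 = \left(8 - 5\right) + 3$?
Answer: $- \frac{17}{16} \approx -1.0625$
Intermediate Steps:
$S = 8$ ($S = 2 + \left(\left(8 - 5\right) + 3\right) = 2 + \left(3 + 3\right) = 2 + 6 = 8$)
$V{\left(l \right)} = - \frac{16}{17}$ ($V{\left(l \right)} = - 2 \cdot \frac{8}{17} = - 2 \cdot 8 \cdot \frac{1}{17} = \left(-2\right) \frac{8}{17} = - \frac{16}{17}$)
$\frac{1}{V{\left(\left(-7\right) \left(-1\right) \right)}} = \frac{1}{- \frac{16}{17}} = - \frac{17}{16}$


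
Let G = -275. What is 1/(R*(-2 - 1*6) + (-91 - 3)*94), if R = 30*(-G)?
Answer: -1/74836 ≈ -1.3363e-5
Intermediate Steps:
R = 8250 (R = 30*(-1*(-275)) = 30*275 = 8250)
1/(R*(-2 - 1*6) + (-91 - 3)*94) = 1/(8250*(-2 - 1*6) + (-91 - 3)*94) = 1/(8250*(-2 - 6) - 94*94) = 1/(8250*(-8) - 8836) = 1/(-66000 - 8836) = 1/(-74836) = -1/74836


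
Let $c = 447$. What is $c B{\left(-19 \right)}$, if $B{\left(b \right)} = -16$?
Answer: $-7152$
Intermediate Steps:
$c B{\left(-19 \right)} = 447 \left(-16\right) = -7152$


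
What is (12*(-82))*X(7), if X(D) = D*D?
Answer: -48216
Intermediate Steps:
X(D) = D²
(12*(-82))*X(7) = (12*(-82))*7² = -984*49 = -48216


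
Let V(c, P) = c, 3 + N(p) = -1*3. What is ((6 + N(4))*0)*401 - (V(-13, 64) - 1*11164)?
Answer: 11177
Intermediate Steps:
N(p) = -6 (N(p) = -3 - 1*3 = -3 - 3 = -6)
((6 + N(4))*0)*401 - (V(-13, 64) - 1*11164) = ((6 - 6)*0)*401 - (-13 - 1*11164) = (0*0)*401 - (-13 - 11164) = 0*401 - 1*(-11177) = 0 + 11177 = 11177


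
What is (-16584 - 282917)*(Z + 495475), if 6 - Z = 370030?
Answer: -37572699951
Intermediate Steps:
Z = -370024 (Z = 6 - 1*370030 = 6 - 370030 = -370024)
(-16584 - 282917)*(Z + 495475) = (-16584 - 282917)*(-370024 + 495475) = -299501*125451 = -37572699951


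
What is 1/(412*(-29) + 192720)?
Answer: 1/180772 ≈ 5.5318e-6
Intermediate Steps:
1/(412*(-29) + 192720) = 1/(-11948 + 192720) = 1/180772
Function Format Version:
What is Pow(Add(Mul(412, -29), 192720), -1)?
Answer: Rational(1, 180772) ≈ 5.5318e-6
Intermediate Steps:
Pow(Add(Mul(412, -29), 192720), -1) = Pow(Add(-11948, 192720), -1) = Pow(180772, -1) = Rational(1, 180772)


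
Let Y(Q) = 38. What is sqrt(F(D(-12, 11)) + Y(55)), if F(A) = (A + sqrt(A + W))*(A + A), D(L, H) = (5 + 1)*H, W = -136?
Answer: sqrt(8750 + 132*I*sqrt(70)) ≈ 93.727 + 5.8915*I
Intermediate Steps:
D(L, H) = 6*H
F(A) = 2*A*(A + sqrt(-136 + A)) (F(A) = (A + sqrt(A - 136))*(A + A) = (A + sqrt(-136 + A))*(2*A) = 2*A*(A + sqrt(-136 + A)))
sqrt(F(D(-12, 11)) + Y(55)) = sqrt(2*(6*11)*(6*11 + sqrt(-136 + 6*11)) + 38) = sqrt(2*66*(66 + sqrt(-136 + 66)) + 38) = sqrt(2*66*(66 + sqrt(-70)) + 38) = sqrt(2*66*(66 + I*sqrt(70)) + 38) = sqrt((8712 + 132*I*sqrt(70)) + 38) = sqrt(8750 + 132*I*sqrt(70))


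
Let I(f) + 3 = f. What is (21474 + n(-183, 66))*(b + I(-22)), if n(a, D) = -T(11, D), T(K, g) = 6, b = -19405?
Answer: -417123240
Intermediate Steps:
I(f) = -3 + f
n(a, D) = -6 (n(a, D) = -1*6 = -6)
(21474 + n(-183, 66))*(b + I(-22)) = (21474 - 6)*(-19405 + (-3 - 22)) = 21468*(-19405 - 25) = 21468*(-19430) = -417123240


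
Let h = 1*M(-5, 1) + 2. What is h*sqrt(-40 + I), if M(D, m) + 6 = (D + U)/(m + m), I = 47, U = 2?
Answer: -11*sqrt(7)/2 ≈ -14.552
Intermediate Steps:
M(D, m) = -6 + (2 + D)/(2*m) (M(D, m) = -6 + (D + 2)/(m + m) = -6 + (2 + D)/((2*m)) = -6 + (2 + D)*(1/(2*m)) = -6 + (2 + D)/(2*m))
h = -11/2 (h = 1*((1/2)*(2 - 5 - 12*1)/1) + 2 = 1*((1/2)*1*(2 - 5 - 12)) + 2 = 1*((1/2)*1*(-15)) + 2 = 1*(-15/2) + 2 = -15/2 + 2 = -11/2 ≈ -5.5000)
h*sqrt(-40 + I) = -11*sqrt(-40 + 47)/2 = -11*sqrt(7)/2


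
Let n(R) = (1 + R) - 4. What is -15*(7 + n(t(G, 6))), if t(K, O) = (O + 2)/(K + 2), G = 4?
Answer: -80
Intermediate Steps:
t(K, O) = (2 + O)/(2 + K)
n(R) = -3 + R
-15*(7 + n(t(G, 6))) = -15*(7 + (-3 + (2 + 6)/(2 + 4))) = -15*(7 + (-3 + 8/6)) = -15*(7 + (-3 + (⅙)*8)) = -15*(7 + (-3 + 4/3)) = -15*(7 - 5/3) = -15*16/3 = -80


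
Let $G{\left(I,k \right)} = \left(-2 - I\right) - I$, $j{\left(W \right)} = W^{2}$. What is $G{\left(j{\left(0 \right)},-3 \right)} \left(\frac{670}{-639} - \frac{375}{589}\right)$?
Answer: $\frac{1268510}{376371} \approx 3.3704$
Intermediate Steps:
$G{\left(I,k \right)} = -2 - 2 I$
$G{\left(j{\left(0 \right)},-3 \right)} \left(\frac{670}{-639} - \frac{375}{589}\right) = \left(-2 - 2 \cdot 0^{2}\right) \left(\frac{670}{-639} - \frac{375}{589}\right) = \left(-2 - 0\right) \left(670 \left(- \frac{1}{639}\right) - \frac{375}{589}\right) = \left(-2 + 0\right) \left(- \frac{670}{639} - \frac{375}{589}\right) = \left(-2\right) \left(- \frac{634255}{376371}\right) = \frac{1268510}{376371}$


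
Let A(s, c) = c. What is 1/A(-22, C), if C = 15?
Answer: 1/15 ≈ 0.066667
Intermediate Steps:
1/A(-22, C) = 1/15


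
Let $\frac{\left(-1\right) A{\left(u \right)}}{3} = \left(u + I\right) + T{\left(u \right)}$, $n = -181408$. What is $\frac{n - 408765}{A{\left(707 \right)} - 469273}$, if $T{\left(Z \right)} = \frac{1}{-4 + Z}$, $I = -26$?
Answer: $\frac{414891619}{331335151} \approx 1.2522$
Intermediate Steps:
$A{\left(u \right)} = 78 - 3 u - \frac{3}{-4 + u}$ ($A{\left(u \right)} = - 3 \left(\left(u - 26\right) + \frac{1}{-4 + u}\right) = - 3 \left(\left(-26 + u\right) + \frac{1}{-4 + u}\right) = - 3 \left(-26 + u + \frac{1}{-4 + u}\right) = 78 - 3 u - \frac{3}{-4 + u}$)
$\frac{n - 408765}{A{\left(707 \right)} - 469273} = \frac{-181408 - 408765}{\frac{3 \left(-1 + \left(-4 + 707\right) \left(26 - 707\right)\right)}{-4 + 707} - 469273} = - \frac{590173}{\frac{3 \left(-1 + 703 \left(26 - 707\right)\right)}{703} - 469273} = - \frac{590173}{3 \cdot \frac{1}{703} \left(-1 + 703 \left(-681\right)\right) - 469273} = - \frac{590173}{3 \cdot \frac{1}{703} \left(-1 - 478743\right) - 469273} = - \frac{590173}{3 \cdot \frac{1}{703} \left(-478744\right) - 469273} = - \frac{590173}{- \frac{1436232}{703} - 469273} = - \frac{590173}{- \frac{331335151}{703}} = \left(-590173\right) \left(- \frac{703}{331335151}\right) = \frac{414891619}{331335151}$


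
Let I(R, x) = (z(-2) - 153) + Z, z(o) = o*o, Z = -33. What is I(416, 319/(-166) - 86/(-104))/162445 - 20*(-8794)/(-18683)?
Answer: -28574226906/3034959935 ≈ -9.4150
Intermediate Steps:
z(o) = o²
I(R, x) = -182 (I(R, x) = ((-2)² - 153) - 33 = (4 - 153) - 33 = -149 - 33 = -182)
I(416, 319/(-166) - 86/(-104))/162445 - 20*(-8794)/(-18683) = -182/162445 - 20*(-8794)/(-18683) = -182*1/162445 + 175880*(-1/18683) = -182/162445 - 175880/18683 = -28574226906/3034959935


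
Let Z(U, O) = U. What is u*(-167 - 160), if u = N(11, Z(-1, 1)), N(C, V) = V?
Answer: 327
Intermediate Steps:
u = -1
u*(-167 - 160) = -(-167 - 160) = -1*(-327) = 327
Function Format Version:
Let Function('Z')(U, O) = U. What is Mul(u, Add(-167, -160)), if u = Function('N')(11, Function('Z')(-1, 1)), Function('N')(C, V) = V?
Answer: 327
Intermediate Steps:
u = -1
Mul(u, Add(-167, -160)) = Mul(-1, Add(-167, -160)) = Mul(-1, -327) = 327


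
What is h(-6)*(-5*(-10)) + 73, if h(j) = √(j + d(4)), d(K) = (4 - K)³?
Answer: 73 + 50*I*√6 ≈ 73.0 + 122.47*I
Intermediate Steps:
h(j) = √j (h(j) = √(j - (-4 + 4)³) = √(j - 1*0³) = √(j - 1*0) = √(j + 0) = √j)
h(-6)*(-5*(-10)) + 73 = √(-6)*(-5*(-10)) + 73 = (I*√6)*50 + 73 = 50*I*√6 + 73 = 73 + 50*I*√6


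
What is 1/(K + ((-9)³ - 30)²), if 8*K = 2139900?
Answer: 2/1687137 ≈ 1.1854e-6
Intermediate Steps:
K = 534975/2 (K = (⅛)*2139900 = 534975/2 ≈ 2.6749e+5)
1/(K + ((-9)³ - 30)²) = 1/(534975/2 + ((-9)³ - 30)²) = 1/(534975/2 + (-729 - 30)²) = 1/(534975/2 + (-759)²) = 1/(534975/2 + 576081) = 1/(1687137/2) = 2/1687137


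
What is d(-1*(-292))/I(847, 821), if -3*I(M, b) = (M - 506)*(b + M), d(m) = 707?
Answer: -707/189596 ≈ -0.0037290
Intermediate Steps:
I(M, b) = -(-506 + M)*(M + b)/3 (I(M, b) = -(M - 506)*(b + M)/3 = -(-506 + M)*(M + b)/3)
d(-1*(-292))/I(847, 821) = 707/(-⅓*847² + (506/3)*847 + (506/3)*821 - ⅓*847*821) = 707/(-⅓*717409 + 428582/3 + 415426/3 - 695387/3) = 707/(-717409/3 + 428582/3 + 415426/3 - 695387/3) = 707/(-189596) = 707*(-1/189596) = -707/189596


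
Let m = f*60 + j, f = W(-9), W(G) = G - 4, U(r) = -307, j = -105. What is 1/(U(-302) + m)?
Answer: -1/1192 ≈ -0.00083893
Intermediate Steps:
W(G) = -4 + G
f = -13 (f = -4 - 9 = -13)
m = -885 (m = -13*60 - 105 = -780 - 105 = -885)
1/(U(-302) + m) = 1/(-307 - 885) = 1/(-1192) = -1/1192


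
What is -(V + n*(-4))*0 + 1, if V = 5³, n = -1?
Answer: 1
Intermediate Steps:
V = 125
-(V + n*(-4))*0 + 1 = -(125 - 1*(-4))*0 + 1 = -(125 + 4)*0 + 1 = -129*0 + 1 = -1*0 + 1 = 0 + 1 = 1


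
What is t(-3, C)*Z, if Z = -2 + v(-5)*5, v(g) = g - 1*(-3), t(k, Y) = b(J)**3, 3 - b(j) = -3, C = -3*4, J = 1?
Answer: -2592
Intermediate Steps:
C = -12
b(j) = 6 (b(j) = 3 - 1*(-3) = 3 + 3 = 6)
t(k, Y) = 216 (t(k, Y) = 6**3 = 216)
v(g) = 3 + g (v(g) = g + 3 = 3 + g)
Z = -12 (Z = -2 + (3 - 5)*5 = -2 - 2*5 = -2 - 10 = -12)
t(-3, C)*Z = 216*(-12) = -2592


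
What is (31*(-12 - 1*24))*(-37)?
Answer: 41292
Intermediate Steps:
(31*(-12 - 1*24))*(-37) = (31*(-12 - 24))*(-37) = (31*(-36))*(-37) = -1116*(-37) = 41292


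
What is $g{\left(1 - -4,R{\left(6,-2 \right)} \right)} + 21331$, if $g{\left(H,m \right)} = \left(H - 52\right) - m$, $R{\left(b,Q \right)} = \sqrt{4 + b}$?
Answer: $21284 - \sqrt{10} \approx 21281.0$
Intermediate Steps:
$g{\left(H,m \right)} = -52 + H - m$ ($g{\left(H,m \right)} = \left(H - 52\right) - m = \left(-52 + H\right) - m = -52 + H - m$)
$g{\left(1 - -4,R{\left(6,-2 \right)} \right)} + 21331 = \left(-52 + \left(1 - -4\right) - \sqrt{4 + 6}\right) + 21331 = \left(-52 + \left(1 + 4\right) - \sqrt{10}\right) + 21331 = \left(-52 + 5 - \sqrt{10}\right) + 21331 = \left(-47 - \sqrt{10}\right) + 21331 = 21284 - \sqrt{10}$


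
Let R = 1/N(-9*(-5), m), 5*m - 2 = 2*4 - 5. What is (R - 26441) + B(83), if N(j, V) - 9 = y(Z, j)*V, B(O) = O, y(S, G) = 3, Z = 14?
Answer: -316295/12 ≈ -26358.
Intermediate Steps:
m = 1 (m = ⅖ + (2*4 - 5)/5 = ⅖ + (8 - 5)/5 = ⅖ + (⅕)*3 = ⅖ + ⅗ = 1)
N(j, V) = 9 + 3*V
R = 1/12 (R = 1/(9 + 3*1) = 1/(9 + 3) = 1/12 ≈ 0.083333)
(R - 26441) + B(83) = (1/12 - 26441) + 83 = -317291/12 + 83 = -316295/12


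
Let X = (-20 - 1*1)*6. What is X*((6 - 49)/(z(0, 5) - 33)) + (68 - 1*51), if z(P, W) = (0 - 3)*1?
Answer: -267/2 ≈ -133.50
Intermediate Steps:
z(P, W) = -3 (z(P, W) = -3*1 = -3)
X = -126 (X = (-20 - 1)*6 = -21*6 = -126)
X*((6 - 49)/(z(0, 5) - 33)) + (68 - 1*51) = -126*(6 - 49)/(-3 - 33) + (68 - 1*51) = -(-5418)/(-36) + (68 - 51) = -(-5418)*(-1)/36 + 17 = -126*43/36 + 17 = -301/2 + 17 = -267/2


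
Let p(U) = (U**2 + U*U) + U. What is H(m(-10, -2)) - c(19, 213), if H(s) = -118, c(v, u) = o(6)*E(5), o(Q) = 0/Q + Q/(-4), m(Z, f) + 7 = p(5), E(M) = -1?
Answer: -239/2 ≈ -119.50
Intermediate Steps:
p(U) = U + 2*U**2 (p(U) = (U**2 + U**2) + U = 2*U**2 + U = U + 2*U**2)
m(Z, f) = 48 (m(Z, f) = -7 + 5*(1 + 2*5) = -7 + 5*(1 + 10) = -7 + 5*11 = -7 + 55 = 48)
o(Q) = -Q/4 (o(Q) = 0 + Q*(-1/4) = 0 - Q/4 = -Q/4)
c(v, u) = 3/2 (c(v, u) = -1/4*6*(-1) = -3/2*(-1) = 3/2)
H(m(-10, -2)) - c(19, 213) = -118 - 1*3/2 = -118 - 3/2 = -239/2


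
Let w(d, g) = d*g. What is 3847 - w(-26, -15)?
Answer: 3457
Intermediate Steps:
3847 - w(-26, -15) = 3847 - (-26)*(-15) = 3847 - 1*390 = 3847 - 390 = 3457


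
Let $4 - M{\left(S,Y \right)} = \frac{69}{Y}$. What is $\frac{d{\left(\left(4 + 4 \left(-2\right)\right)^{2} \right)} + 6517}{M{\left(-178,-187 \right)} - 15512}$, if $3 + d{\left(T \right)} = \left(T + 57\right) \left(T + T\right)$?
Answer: $- \frac{1654950}{2899927} \approx -0.57069$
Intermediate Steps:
$d{\left(T \right)} = -3 + 2 T \left(57 + T\right)$ ($d{\left(T \right)} = -3 + \left(T + 57\right) \left(T + T\right) = -3 + \left(57 + T\right) 2 T = -3 + 2 T \left(57 + T\right)$)
$M{\left(S,Y \right)} = 4 - \frac{69}{Y}$
$\frac{d{\left(\left(4 + 4 \left(-2\right)\right)^{2} \right)} + 6517}{M{\left(-178,-187 \right)} - 15512} = \frac{\left(-3 + 2 \left(\left(4 + 4 \left(-2\right)\right)^{2}\right)^{2} + 114 \left(4 + 4 \left(-2\right)\right)^{2}\right) + 6517}{\left(4 - \frac{69}{-187}\right) - 15512} = \frac{\left(-3 + 2 \left(\left(4 - 8\right)^{2}\right)^{2} + 114 \left(4 - 8\right)^{2}\right) + 6517}{\left(4 - - \frac{69}{187}\right) - 15512} = \frac{\left(-3 + 2 \left(\left(-4\right)^{2}\right)^{2} + 114 \left(-4\right)^{2}\right) + 6517}{\left(4 + \frac{69}{187}\right) - 15512} = \frac{\left(-3 + 2 \cdot 16^{2} + 114 \cdot 16\right) + 6517}{\frac{817}{187} - 15512} = \frac{\left(-3 + 2 \cdot 256 + 1824\right) + 6517}{- \frac{2899927}{187}} = \left(\left(-3 + 512 + 1824\right) + 6517\right) \left(- \frac{187}{2899927}\right) = \left(2333 + 6517\right) \left(- \frac{187}{2899927}\right) = 8850 \left(- \frac{187}{2899927}\right) = - \frac{1654950}{2899927}$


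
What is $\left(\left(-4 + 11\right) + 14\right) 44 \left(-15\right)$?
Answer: $-13860$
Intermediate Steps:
$\left(\left(-4 + 11\right) + 14\right) 44 \left(-15\right) = \left(7 + 14\right) 44 \left(-15\right) = 21 \cdot 44 \left(-15\right) = 924 \left(-15\right) = -13860$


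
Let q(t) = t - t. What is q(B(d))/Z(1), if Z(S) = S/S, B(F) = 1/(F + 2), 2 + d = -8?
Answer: 0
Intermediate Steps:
d = -10 (d = -2 - 8 = -10)
B(F) = 1/(2 + F)
q(t) = 0
Z(S) = 1
q(B(d))/Z(1) = 0/1 = 0*1 = 0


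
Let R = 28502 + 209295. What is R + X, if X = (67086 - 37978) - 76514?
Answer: 190391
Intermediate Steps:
X = -47406 (X = 29108 - 76514 = -47406)
R = 237797
R + X = 237797 - 47406 = 190391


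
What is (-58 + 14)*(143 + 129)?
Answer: -11968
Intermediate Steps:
(-58 + 14)*(143 + 129) = -44*272 = -11968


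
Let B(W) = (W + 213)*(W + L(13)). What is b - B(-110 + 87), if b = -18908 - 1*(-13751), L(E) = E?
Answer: -3257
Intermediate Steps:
b = -5157 (b = -18908 + 13751 = -5157)
B(W) = (13 + W)*(213 + W) (B(W) = (W + 213)*(W + 13) = (213 + W)*(13 + W) = (13 + W)*(213 + W))
b - B(-110 + 87) = -5157 - (2769 + (-110 + 87)² + 226*(-110 + 87)) = -5157 - (2769 + (-23)² + 226*(-23)) = -5157 - (2769 + 529 - 5198) = -5157 - 1*(-1900) = -5157 + 1900 = -3257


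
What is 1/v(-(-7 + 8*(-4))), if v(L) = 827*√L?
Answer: √39/32253 ≈ 0.00019363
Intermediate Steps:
1/v(-(-7 + 8*(-4))) = 1/(827*√(-(-7 + 8*(-4)))) = 1/(827*√(-(-7 - 32))) = 1/(827*√(-1*(-39))) = 1/(827*√39) = √39/32253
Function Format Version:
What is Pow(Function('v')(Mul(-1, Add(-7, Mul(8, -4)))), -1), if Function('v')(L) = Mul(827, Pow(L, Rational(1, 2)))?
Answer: Mul(Rational(1, 32253), Pow(39, Rational(1, 2))) ≈ 0.00019363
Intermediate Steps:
Pow(Function('v')(Mul(-1, Add(-7, Mul(8, -4)))), -1) = Pow(Mul(827, Pow(Mul(-1, Add(-7, Mul(8, -4))), Rational(1, 2))), -1) = Pow(Mul(827, Pow(Mul(-1, Add(-7, -32)), Rational(1, 2))), -1) = Pow(Mul(827, Pow(Mul(-1, -39), Rational(1, 2))), -1) = Pow(Mul(827, Pow(39, Rational(1, 2))), -1) = Mul(Rational(1, 32253), Pow(39, Rational(1, 2)))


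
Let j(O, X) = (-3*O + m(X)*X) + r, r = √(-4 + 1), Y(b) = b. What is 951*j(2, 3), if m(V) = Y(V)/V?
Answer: -2853 + 951*I*√3 ≈ -2853.0 + 1647.2*I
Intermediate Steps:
r = I*√3 (r = √(-3) = I*√3 ≈ 1.732*I)
m(V) = 1 (m(V) = V/V = 1)
j(O, X) = X - 3*O + I*√3 (j(O, X) = (-3*O + 1*X) + I*√3 = (-3*O + X) + I*√3 = (X - 3*O) + I*√3 = X - 3*O + I*√3)
951*j(2, 3) = 951*(3 - 3*2 + I*√3) = 951*(3 - 6 + I*√3) = 951*(-3 + I*√3) = -2853 + 951*I*√3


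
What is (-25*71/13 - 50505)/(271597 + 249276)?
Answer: -658340/6771349 ≈ -0.097224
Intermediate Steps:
(-25*71/13 - 50505)/(271597 + 249276) = (-1775*1/13 - 50505)/520873 = (-1775/13 - 50505)*(1/520873) = -658340/13*1/520873 = -658340/6771349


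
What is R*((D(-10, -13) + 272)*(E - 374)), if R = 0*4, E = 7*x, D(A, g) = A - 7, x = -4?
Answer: 0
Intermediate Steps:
D(A, g) = -7 + A
E = -28 (E = 7*(-4) = -28)
R = 0
R*((D(-10, -13) + 272)*(E - 374)) = 0*(((-7 - 10) + 272)*(-28 - 374)) = 0*((-17 + 272)*(-402)) = 0*(255*(-402)) = 0*(-102510) = 0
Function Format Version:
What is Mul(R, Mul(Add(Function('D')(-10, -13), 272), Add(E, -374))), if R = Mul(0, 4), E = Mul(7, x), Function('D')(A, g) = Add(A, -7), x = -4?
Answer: 0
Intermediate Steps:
Function('D')(A, g) = Add(-7, A)
E = -28 (E = Mul(7, -4) = -28)
R = 0
Mul(R, Mul(Add(Function('D')(-10, -13), 272), Add(E, -374))) = Mul(0, Mul(Add(Add(-7, -10), 272), Add(-28, -374))) = Mul(0, Mul(Add(-17, 272), -402)) = Mul(0, Mul(255, -402)) = Mul(0, -102510) = 0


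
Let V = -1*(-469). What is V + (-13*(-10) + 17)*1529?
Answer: 225232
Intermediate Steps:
V = 469
V + (-13*(-10) + 17)*1529 = 469 + (-13*(-10) + 17)*1529 = 469 + (130 + 17)*1529 = 469 + 147*1529 = 469 + 224763 = 225232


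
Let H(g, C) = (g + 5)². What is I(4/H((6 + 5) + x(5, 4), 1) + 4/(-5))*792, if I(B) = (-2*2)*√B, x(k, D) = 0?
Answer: -396*I*√1255/5 ≈ -2805.7*I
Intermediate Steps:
H(g, C) = (5 + g)²
I(B) = -4*√B
I(4/H((6 + 5) + x(5, 4), 1) + 4/(-5))*792 = -4*√(4/((5 + ((6 + 5) + 0))²) + 4/(-5))*792 = -4*√(4/((5 + (11 + 0))²) + 4*(-⅕))*792 = -4*√(4/((5 + 11)²) - ⅘)*792 = -4*√(4/(16²) - ⅘)*792 = -4*√(4/256 - ⅘)*792 = -4*√(4*(1/256) - ⅘)*792 = -4*√(1/64 - ⅘)*792 = -I*√1255/10*792 = -396*I*√1255/5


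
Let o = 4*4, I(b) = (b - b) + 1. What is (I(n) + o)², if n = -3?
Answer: 289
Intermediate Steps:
I(b) = 1 (I(b) = 0 + 1 = 1)
o = 16
(I(n) + o)² = (1 + 16)² = 17² = 289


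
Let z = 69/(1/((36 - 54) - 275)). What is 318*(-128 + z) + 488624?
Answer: -5981086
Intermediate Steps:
z = -20217 (z = 69/(1/(-18 - 275)) = 69/(1/(-293)) = 69/(-1/293) = 69*(-293) = -20217)
318*(-128 + z) + 488624 = 318*(-128 - 20217) + 488624 = 318*(-20345) + 488624 = -6469710 + 488624 = -5981086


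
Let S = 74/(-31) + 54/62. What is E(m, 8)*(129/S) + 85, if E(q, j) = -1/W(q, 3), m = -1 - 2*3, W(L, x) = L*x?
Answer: 26632/329 ≈ 80.948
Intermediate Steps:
m = -7 (m = -1 - 6 = -7)
E(q, j) = -1/(3*q) (E(q, j) = -1/(q*3) = -1/(3*q))
S = -47/31 (S = 74*(-1/31) + 54*(1/62) = -74/31 + 27/31 = -47/31 ≈ -1.5161)
E(m, 8)*(129/S) + 85 = (-⅓/(-7))*(129/(-47/31)) + 85 = (-⅓*(-⅐))*(129*(-31/47)) + 85 = (1/21)*(-3999/47) + 85 = -1333/329 + 85 = 26632/329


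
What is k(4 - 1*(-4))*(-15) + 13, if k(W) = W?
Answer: -107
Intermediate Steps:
k(4 - 1*(-4))*(-15) + 13 = (4 - 1*(-4))*(-15) + 13 = (4 + 4)*(-15) + 13 = 8*(-15) + 13 = -120 + 13 = -107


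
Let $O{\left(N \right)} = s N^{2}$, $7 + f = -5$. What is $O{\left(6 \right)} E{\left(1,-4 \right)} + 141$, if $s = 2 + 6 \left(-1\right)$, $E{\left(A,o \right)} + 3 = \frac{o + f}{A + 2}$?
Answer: $1341$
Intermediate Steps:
$f = -12$ ($f = -7 - 5 = -12$)
$E{\left(A,o \right)} = -3 + \frac{-12 + o}{2 + A}$ ($E{\left(A,o \right)} = -3 + \frac{o - 12}{A + 2} = -3 + \frac{-12 + o}{2 + A}$)
$s = -4$ ($s = 2 - 6 = -4$)
$O{\left(N \right)} = - 4 N^{2}$
$O{\left(6 \right)} E{\left(1,-4 \right)} + 141 = - 4 \cdot 6^{2} \frac{-18 - 4 - 3}{2 + 1} + 141 = \left(-4\right) 36 \frac{-18 - 4 - 3}{3} + 141 = - 144 \cdot \frac{1}{3} \left(-25\right) + 141 = \left(-144\right) \left(- \frac{25}{3}\right) + 141 = 1200 + 141 = 1341$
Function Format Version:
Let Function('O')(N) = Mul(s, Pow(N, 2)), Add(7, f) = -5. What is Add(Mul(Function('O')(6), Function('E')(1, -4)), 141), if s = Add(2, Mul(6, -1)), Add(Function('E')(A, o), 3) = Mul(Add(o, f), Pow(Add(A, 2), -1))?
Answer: 1341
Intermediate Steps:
f = -12 (f = Add(-7, -5) = -12)
Function('E')(A, o) = Add(-3, Mul(Pow(Add(2, A), -1), Add(-12, o))) (Function('E')(A, o) = Add(-3, Mul(Add(o, -12), Pow(Add(A, 2), -1))) = Add(-3, Mul(Add(-12, o), Pow(Add(2, A), -1))) = Add(-3, Mul(Pow(Add(2, A), -1), Add(-12, o))))
s = -4 (s = Add(2, -6) = -4)
Function('O')(N) = Mul(-4, Pow(N, 2))
Add(Mul(Function('O')(6), Function('E')(1, -4)), 141) = Add(Mul(Mul(-4, Pow(6, 2)), Mul(Pow(Add(2, 1), -1), Add(-18, -4, Mul(-3, 1)))), 141) = Add(Mul(Mul(-4, 36), Mul(Pow(3, -1), Add(-18, -4, -3))), 141) = Add(Mul(-144, Mul(Rational(1, 3), -25)), 141) = Add(Mul(-144, Rational(-25, 3)), 141) = Add(1200, 141) = 1341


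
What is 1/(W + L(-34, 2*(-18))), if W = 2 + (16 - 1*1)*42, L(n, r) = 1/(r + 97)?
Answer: 61/38553 ≈ 0.0015822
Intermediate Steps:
L(n, r) = 1/(97 + r)
W = 632 (W = 2 + (16 - 1)*42 = 2 + 15*42 = 2 + 630 = 632)
1/(W + L(-34, 2*(-18))) = 1/(632 + 1/(97 + 2*(-18))) = 1/(632 + 1/(97 - 36)) = 1/(632 + 1/61) = 1/(38553/61) = 61/38553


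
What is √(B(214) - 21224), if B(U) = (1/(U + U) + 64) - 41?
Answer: I*√970920889/214 ≈ 145.61*I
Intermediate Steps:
B(U) = 23 + 1/(2*U) (B(U) = (1/(2*U) + 64) - 41 = (64 + 1/(2*U)) - 41 = 23 + 1/(2*U))
√(B(214) - 21224) = √((23 + (½)/214) - 21224) = √((23 + (½)*(1/214)) - 21224) = √((23 + 1/428) - 21224) = √(9845/428 - 21224) = √(-9074027/428) = I*√970920889/214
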